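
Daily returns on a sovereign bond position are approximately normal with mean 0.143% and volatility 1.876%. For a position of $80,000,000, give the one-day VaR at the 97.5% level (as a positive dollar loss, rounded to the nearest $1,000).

$2,827,000

At 97.5% one-sided, z = 1.960.
VaR = −μ + z·σ = −(0.143%) + 1.960 × 1.876% = 3.534%.
On $80,000,000: 0.03534 × $80,000,000 = $2,827,200.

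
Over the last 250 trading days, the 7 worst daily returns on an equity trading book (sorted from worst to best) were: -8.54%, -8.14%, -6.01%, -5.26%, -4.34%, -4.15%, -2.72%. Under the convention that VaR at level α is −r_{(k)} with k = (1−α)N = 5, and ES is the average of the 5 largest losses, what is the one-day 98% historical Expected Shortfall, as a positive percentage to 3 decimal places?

The 5 worst returns sum to -32.29%.
ES = −(-32.29%) / 5 = 6.458%.

6.458%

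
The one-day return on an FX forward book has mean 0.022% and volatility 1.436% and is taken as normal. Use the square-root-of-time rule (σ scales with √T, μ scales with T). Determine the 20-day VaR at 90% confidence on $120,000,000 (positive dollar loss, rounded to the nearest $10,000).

$9,350,000

At 90%, z = 1.282.
σ_{20d} = 1.436% × √20 = 6.422%; μ_{20d} = 20 × 0.022% = 0.440%.
VaR = −(0.440%) + 1.282 × 6.422% = 7.793%.
On $120,000,000: 0.07793 × $120,000,000 = $9,351,600.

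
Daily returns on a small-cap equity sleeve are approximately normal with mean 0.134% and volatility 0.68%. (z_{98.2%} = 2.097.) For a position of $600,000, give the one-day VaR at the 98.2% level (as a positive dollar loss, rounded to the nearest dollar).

$7,752

VaR = −μ + z·σ = −(0.134%) + 2.097 × 0.68% = 1.292%.
On $600,000: 0.01292 × $600,000 = $7,752.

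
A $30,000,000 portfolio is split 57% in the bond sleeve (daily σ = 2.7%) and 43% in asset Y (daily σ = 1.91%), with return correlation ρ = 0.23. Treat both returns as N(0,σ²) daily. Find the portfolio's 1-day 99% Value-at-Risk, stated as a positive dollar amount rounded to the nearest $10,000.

σ_p² = 0.57²·2.7² + 0.43²·1.91² + 2·0.23·0.57·0.43·2.7·1.91 = 3.6245 (%²).
σ_p = √3.6245 = 1.904%.
At 99%, z = 2.326.
VaR = 2.326 × 1.904% = 4.429%; on $30,000,000 that is $1,328,700.

$1,330,000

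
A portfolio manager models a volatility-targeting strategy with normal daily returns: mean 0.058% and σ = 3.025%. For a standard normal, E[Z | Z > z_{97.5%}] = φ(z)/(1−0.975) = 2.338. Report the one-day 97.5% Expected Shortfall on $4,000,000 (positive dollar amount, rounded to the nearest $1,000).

ES = −(0.058%) + 3.025% × 2.338 = 7.014%.
On $4,000,000: 0.07014 × $4,000,000 = $280,560.

$281,000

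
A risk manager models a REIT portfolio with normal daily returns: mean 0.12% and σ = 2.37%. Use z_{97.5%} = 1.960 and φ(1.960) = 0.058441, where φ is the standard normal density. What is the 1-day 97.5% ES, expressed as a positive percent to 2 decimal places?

Tail multiplier: φ(z)/(1−α) = 0.058441 / 0.025 = 2.338.
ES = −(0.12%) + 2.37% × 2.338 = 5.421%.

5.42%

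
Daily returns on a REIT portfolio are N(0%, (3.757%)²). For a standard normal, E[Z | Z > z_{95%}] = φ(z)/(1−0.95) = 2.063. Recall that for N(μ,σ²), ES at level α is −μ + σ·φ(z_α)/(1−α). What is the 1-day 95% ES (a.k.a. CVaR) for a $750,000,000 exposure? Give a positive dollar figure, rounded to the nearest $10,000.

$58,130,000

ES = 3.757% × 2.063 = 7.751%.
On $750,000,000: 0.07751 × $750,000,000 = $58,132,500.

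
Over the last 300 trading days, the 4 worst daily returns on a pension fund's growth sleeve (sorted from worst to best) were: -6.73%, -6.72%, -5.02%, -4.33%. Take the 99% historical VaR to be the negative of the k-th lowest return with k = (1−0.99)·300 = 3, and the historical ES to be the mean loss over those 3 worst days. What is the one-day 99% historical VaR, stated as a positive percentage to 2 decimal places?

5.02%

k = 3; the 3rd lowest return is -5.02%, so VaR = 5.02%.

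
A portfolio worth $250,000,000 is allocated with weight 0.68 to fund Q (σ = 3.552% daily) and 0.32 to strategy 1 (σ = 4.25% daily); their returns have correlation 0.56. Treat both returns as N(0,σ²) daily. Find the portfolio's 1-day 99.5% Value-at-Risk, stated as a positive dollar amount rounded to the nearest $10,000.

$21,710,000

σ_p² = 0.68²·3.552² + 0.32²·4.25² + 2·0.56·0.68·0.32·3.552·4.25 = 11.3626 (%²).
σ_p = √11.3626 = 3.371%.
At 99.5%, z = 2.576.
VaR = 2.576 × 3.371% = 8.684%; on $250,000,000 that is $21,710,000.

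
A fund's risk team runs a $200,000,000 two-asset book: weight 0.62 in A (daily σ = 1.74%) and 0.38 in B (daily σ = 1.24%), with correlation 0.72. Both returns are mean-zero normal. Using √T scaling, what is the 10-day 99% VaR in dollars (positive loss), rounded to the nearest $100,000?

σ_p = √(0.62²·1.74² + 0.38²·1.24² + 2·0.72·0.62·0.38·1.74·1.24) = 1.455%.
σ_{10d} = 1.455% × √10 = 4.601%.
z(99%) = 2.326.
VaR = 2.326 × 4.601% = 10.702%; on $200,000,000 that is $21,404,000.

$21,400,000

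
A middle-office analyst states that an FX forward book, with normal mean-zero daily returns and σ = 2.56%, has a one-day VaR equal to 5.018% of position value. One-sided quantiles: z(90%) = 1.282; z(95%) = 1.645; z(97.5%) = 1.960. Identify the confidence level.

Implied z = VaR/σ = 5.018 / 2.56 = 1.960.
This matches z(97.5%) = 1.960.

97.5%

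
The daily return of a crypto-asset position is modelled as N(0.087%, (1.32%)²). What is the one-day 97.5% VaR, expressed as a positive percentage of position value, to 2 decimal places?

At 97.5% one-sided, z = 1.960.
VaR = −μ + z·σ = −(0.087%) + 1.960 × 1.32% = 2.500%.

2.50%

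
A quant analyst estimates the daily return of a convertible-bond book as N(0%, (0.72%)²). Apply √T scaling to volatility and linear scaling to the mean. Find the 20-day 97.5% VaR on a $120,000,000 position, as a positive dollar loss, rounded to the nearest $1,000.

At 97.5%, z = 1.960.
σ_{20d} = 0.72% × √20 = 3.220%.
VaR = 1.960 × 3.220% = 6.311%.
On $120,000,000: 0.06311 × $120,000,000 = $7,573,200.

$7,573,000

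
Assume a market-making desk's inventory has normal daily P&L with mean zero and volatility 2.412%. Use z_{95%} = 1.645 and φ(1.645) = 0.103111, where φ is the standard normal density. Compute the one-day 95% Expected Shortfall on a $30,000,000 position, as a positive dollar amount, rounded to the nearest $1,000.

$1,492,000

Tail multiplier: φ(z)/(1−α) = 0.103111 / 0.05 = 2.062.
ES = 2.412% × 2.062 = 4.974%.
On $30,000,000: 0.04974 × $30,000,000 = $1,492,200.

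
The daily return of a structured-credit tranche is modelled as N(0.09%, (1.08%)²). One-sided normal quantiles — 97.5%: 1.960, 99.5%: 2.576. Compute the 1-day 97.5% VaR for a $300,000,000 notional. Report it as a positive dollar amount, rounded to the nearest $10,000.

$6,080,000

VaR = −μ + z·σ = −(0.09%) + 1.960 × 1.08% = 2.027%.
On $300,000,000: 0.02027 × $300,000,000 = $6,081,000.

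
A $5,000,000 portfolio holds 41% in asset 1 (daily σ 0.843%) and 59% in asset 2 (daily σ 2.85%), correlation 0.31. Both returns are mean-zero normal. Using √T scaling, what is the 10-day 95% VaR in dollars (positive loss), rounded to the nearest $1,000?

$473,000

σ_p = √(0.41²·0.843² + 0.59²·2.85² + 2·0.31·0.41·0.59·0.843·2.85) = 1.819%.
σ_{10d} = 1.819% × √10 = 5.752%.
z(95%) = 1.645.
VaR = 1.645 × 5.752% = 9.462%; on $5,000,000 that is $473,100.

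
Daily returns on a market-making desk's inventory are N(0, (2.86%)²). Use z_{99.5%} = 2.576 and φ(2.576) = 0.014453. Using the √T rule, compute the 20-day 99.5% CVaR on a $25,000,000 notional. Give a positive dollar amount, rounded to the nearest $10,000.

σ_{20d} = 2.86% × √20 = 12.790%.
ES multiplier = φ(z)/(1−α) = 0.014453/0.005 = 2.891.
ES = 12.790% × 2.891 = 36.976%; on $25,000,000: $9,244,000.

$9,240,000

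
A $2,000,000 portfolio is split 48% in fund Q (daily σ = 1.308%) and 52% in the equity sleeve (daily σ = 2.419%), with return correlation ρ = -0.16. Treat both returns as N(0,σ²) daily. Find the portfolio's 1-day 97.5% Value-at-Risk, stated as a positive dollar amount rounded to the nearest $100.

σ_p² = 0.48²·1.308² + 0.52²·2.419² + 2·-0.16·0.48·0.52·1.308·2.419 = 1.7237 (%²).
σ_p = √1.7237 = 1.313%.
At 97.5%, z = 1.960.
VaR = 1.960 × 1.313% = 2.573%; on $2,000,000 that is $51,460.

$51,500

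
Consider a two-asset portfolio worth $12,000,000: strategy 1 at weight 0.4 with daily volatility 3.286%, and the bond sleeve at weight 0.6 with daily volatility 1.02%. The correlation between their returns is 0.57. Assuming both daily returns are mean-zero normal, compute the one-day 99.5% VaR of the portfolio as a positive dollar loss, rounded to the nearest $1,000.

σ_p² = 0.4²·3.286² + 0.6²·1.02² + 2·0.57·0.4·0.6·3.286·1.02 = 3.0192 (%²).
σ_p = √3.0192 = 1.738%.
At 99.5%, z = 2.576.
VaR = 2.576 × 1.738% = 4.477%; on $12,000,000 that is $537,240.

$537,000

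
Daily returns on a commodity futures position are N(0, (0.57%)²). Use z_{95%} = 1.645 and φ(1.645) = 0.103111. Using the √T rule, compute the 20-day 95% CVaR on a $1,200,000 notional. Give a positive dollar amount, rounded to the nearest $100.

$63,100

σ_{20d} = 0.57% × √20 = 2.549%.
ES multiplier = φ(z)/(1−α) = 0.103111/0.05 = 2.062.
ES = 2.549% × 2.062 = 5.256%; on $1,200,000: $63,072.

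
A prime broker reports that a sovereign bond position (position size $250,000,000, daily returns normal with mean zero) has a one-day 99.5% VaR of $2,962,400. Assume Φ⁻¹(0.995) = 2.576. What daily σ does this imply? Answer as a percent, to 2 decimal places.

VaR as a fraction: $2,962,400 / $250,000,000 = 1.185%.
σ = VaR / z = 1.185% / 2.576 = 0.460%.

0.46%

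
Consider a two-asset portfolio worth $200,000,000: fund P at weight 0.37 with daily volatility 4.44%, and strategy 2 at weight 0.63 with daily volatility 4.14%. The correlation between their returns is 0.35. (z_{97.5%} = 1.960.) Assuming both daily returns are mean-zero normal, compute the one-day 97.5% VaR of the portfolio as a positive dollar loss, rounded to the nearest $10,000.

$13,860,000

σ_p² = 0.37²·4.44² + 0.63²·4.14² + 2·0.35·0.37·0.63·4.44·4.14 = 12.5008 (%²).
σ_p = √12.5008 = 3.536%.
VaR = 1.960 × 3.536% = 6.931%; on $200,000,000 that is $13,862,000.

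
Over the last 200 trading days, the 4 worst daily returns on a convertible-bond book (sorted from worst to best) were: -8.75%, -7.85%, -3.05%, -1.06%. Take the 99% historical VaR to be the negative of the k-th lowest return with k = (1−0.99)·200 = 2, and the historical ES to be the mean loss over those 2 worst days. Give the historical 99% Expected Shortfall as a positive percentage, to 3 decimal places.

The 2 worst returns sum to -16.60%.
ES = −(-16.60%) / 2 = 8.3% ≈ 8.300%.

8.300%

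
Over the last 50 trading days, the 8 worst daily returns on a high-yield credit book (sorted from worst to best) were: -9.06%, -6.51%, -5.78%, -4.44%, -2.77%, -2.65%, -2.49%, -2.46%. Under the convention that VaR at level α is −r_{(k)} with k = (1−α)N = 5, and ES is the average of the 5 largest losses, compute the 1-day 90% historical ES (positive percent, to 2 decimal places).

5.71%

The 5 worst returns sum to -28.56%.
ES = −(-28.56%) / 5 = 5.712% ≈ 5.71%.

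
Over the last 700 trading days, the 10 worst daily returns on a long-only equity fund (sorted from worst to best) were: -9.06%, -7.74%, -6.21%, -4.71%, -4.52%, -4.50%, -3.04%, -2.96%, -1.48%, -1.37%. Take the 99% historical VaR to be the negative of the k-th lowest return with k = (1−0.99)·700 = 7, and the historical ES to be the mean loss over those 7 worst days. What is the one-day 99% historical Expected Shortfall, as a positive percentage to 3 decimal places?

5.683%

The 7 worst returns sum to -39.78%.
ES = −(-39.78%) / 7 = 5.6828…% ≈ 5.683%.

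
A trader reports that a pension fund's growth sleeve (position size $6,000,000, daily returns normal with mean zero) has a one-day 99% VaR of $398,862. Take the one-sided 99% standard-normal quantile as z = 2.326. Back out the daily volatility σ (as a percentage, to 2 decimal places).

2.86%

VaR as a fraction: $398,862 / $6,000,000 = 6.648%.
σ = VaR / z = 6.648% / 2.326 = 2.858%.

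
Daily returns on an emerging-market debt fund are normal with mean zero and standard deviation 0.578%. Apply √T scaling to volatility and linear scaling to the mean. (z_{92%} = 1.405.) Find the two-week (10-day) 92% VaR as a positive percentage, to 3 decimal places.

2.568%

σ_{10d} = 0.578% × √10 = 1.828%.
VaR = 1.405 × 1.828% = 2.568%.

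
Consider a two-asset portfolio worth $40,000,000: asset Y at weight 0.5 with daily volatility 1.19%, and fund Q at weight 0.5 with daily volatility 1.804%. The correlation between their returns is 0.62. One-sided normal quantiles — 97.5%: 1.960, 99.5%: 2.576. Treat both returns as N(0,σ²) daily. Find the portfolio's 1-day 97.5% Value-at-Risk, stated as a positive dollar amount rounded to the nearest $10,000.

σ_p² = 0.5²·1.19² + 0.5²·1.804² + 2·0.62·0.5·0.5·1.19·1.804 = 1.8331 (%²).
σ_p = √1.8331 = 1.354%.
VaR = 1.960 × 1.354% = 2.654%; on $40,000,000 that is $1,061,600.

$1,060,000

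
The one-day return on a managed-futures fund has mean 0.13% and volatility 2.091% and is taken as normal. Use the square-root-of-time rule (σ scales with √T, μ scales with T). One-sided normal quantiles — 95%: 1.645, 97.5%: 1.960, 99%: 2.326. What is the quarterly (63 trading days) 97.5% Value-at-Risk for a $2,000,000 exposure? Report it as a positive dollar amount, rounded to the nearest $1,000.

σ_{63d} = 2.091% × √63 = 16.597%; μ_{63d} = 63 × 0.13% = 8.190%.
VaR = −(8.190%) + 1.960 × 16.597% = 24.340%.
On $2,000,000: 0.24340 × $2,000,000 = $486,800.

$487,000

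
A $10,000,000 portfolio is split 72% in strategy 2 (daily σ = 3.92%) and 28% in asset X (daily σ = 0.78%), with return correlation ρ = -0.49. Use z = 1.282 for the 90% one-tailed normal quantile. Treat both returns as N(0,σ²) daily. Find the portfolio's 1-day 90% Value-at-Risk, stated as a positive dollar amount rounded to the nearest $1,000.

σ_p² = 0.72²·3.92² + 0.28²·0.78² + 2·-0.49·0.72·0.28·3.92·0.78 = 7.4096 (%²).
σ_p = √7.4096 = 2.722%.
VaR = 1.282 × 2.722% = 3.490%; on $10,000,000 that is $349,000.

$349,000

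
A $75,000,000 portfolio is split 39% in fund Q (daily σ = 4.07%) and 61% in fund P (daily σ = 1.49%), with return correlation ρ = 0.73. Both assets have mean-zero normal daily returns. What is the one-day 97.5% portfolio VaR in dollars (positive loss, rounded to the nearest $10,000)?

$3,430,000

σ_p² = 0.39²·4.07² + 0.61²·1.49² + 2·0.73·0.39·0.61·4.07·1.49 = 5.4520 (%²).
σ_p = √5.4520 = 2.335%.
At 97.5%, z = 1.960.
VaR = 1.960 × 2.335% = 4.577%; on $75,000,000 that is $3,432,750.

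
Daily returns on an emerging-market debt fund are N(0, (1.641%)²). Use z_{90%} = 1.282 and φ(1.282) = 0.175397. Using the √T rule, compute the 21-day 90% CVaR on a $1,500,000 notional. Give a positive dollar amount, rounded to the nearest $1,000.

σ_{21d} = 1.641% × √21 = 7.520%.
ES multiplier = φ(z)/(1−α) = 0.175397/0.1 = 1.754.
ES = 7.520% × 1.754 = 13.190%; on $1,500,000: $197,850.

$198,000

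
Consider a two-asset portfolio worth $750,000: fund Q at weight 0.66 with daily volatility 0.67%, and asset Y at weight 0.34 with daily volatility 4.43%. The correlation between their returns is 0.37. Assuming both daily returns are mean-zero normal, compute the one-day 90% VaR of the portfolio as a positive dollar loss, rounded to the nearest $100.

σ_p² = 0.66²·0.67² + 0.34²·4.43² + 2·0.37·0.66·0.34·0.67·4.43 = 2.9571 (%²).
σ_p = √2.9571 = 1.720%.
At 90%, z = 1.282.
VaR = 1.282 × 1.720% = 2.205%; on $750,000 that is $16,538.

$16,500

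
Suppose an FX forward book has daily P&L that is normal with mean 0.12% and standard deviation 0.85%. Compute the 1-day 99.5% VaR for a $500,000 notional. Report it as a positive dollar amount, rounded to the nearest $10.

$10,350

At 99.5% one-sided, z = 2.576.
VaR = −μ + z·σ = −(0.12%) + 2.576 × 0.85% = 2.070%.
On $500,000: 0.02070 × $500,000 = $10,350.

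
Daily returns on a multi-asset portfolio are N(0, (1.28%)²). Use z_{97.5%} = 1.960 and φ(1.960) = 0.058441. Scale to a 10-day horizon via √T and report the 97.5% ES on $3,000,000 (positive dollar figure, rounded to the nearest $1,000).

σ_{10d} = 1.28% × √10 = 4.048%.
ES multiplier = φ(z)/(1−α) = 0.058441/0.025 = 2.338.
ES = 4.048% × 2.338 = 9.464%; on $3,000,000: $283,920.

$284,000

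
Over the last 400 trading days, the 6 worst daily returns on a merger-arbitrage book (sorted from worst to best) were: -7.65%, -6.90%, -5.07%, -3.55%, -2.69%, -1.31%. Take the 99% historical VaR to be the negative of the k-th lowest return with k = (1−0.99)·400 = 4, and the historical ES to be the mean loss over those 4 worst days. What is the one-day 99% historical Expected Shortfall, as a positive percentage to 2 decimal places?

5.79%

The 4 worst returns sum to -23.17%.
ES = −(-23.17%) / 4 = 5.7925% ≈ 5.79%.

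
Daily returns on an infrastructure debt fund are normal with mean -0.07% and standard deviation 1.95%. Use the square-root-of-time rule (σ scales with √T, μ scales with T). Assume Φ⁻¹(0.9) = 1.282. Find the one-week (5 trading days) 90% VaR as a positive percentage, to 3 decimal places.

5.940%

σ_{5d} = 1.95% × √5 = 4.360%; μ_{5d} = 5 × -0.07% = -0.350%.
VaR = −(-0.350%) + 1.282 × 4.360% = 5.940%.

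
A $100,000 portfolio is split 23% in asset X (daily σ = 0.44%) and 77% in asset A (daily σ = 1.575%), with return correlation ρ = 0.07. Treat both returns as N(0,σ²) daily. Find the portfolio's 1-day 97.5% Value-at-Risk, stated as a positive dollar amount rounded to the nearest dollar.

σ_p² = 0.23²·0.44² + 0.77²·1.575² + 2·0.07·0.23·0.77·0.44·1.575 = 1.4982 (%²).
σ_p = √1.4982 = 1.224%.
At 97.5%, z = 1.960.
VaR = 1.960 × 1.224% = 2.399%; on $100,000 that is $2,399.

$2,399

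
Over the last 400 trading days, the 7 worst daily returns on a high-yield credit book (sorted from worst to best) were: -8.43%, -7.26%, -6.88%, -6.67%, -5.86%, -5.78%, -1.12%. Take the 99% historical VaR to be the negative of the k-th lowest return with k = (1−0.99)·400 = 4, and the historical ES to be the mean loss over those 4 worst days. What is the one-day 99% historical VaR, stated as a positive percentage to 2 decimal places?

6.67%

k = 4; the 4th lowest return is -6.67%, so VaR = 6.67%.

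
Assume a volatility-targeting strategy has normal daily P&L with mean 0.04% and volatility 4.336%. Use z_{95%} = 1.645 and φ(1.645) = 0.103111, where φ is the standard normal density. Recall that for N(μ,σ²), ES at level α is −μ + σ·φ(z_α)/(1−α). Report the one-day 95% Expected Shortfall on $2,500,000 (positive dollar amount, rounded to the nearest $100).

$222,500

Tail multiplier: φ(z)/(1−α) = 0.103111 / 0.05 = 2.062.
ES = −(0.04%) + 4.336% × 2.062 = 8.901%.
On $2,500,000: 0.08901 × $2,500,000 = $222,525.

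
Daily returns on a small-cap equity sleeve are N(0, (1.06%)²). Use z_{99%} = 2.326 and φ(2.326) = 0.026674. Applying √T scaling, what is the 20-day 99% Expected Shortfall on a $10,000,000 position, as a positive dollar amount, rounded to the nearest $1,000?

σ_{20d} = 1.06% × √20 = 4.740%.
ES multiplier = φ(z)/(1−α) = 0.026674/0.01 = 2.667.
ES = 4.740% × 2.667 = 12.642%; on $10,000,000: $1,264,200.

$1,264,000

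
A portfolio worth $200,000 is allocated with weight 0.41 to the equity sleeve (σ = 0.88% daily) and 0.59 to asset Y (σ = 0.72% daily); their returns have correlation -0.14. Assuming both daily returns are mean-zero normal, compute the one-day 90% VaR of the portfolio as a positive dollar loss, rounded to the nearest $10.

$1,330

σ_p² = 0.41²·0.88² + 0.59²·0.72² + 2·-0.14·0.41·0.59·0.88·0.72 = 0.2677 (%²).
σ_p = √0.2677 = 0.517%.
At 90%, z = 1.282.
VaR = 1.282 × 0.517% = 0.663%; on $200,000 that is $1,326.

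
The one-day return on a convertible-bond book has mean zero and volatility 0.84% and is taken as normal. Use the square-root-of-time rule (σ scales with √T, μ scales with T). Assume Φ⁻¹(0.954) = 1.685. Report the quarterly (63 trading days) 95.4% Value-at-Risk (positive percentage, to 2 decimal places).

11.23%

σ_{63d} = 0.84% × √63 = 6.667%.
VaR = 1.685 × 6.667% = 11.234%.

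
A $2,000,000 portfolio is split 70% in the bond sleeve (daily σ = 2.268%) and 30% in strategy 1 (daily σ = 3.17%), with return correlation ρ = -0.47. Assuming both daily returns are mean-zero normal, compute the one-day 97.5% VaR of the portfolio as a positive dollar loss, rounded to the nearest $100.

$55,500

σ_p² = 0.7²·2.268² + 0.3²·3.17² + 2·-0.47·0.7·0.3·2.268·3.17 = 2.0057 (%²).
σ_p = √2.0057 = 1.416%.
At 97.5%, z = 1.960.
VaR = 1.960 × 1.416% = 2.775%; on $2,000,000 that is $55,500.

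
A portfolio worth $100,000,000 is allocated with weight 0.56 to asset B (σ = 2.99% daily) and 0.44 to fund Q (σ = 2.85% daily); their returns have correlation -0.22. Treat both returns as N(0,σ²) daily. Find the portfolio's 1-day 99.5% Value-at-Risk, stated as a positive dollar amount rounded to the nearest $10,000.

$4,790,000

σ_p² = 0.56²·2.99² + 0.44²·2.85² + 2·-0.22·0.56·0.44·2.99·2.85 = 3.4523 (%²).
σ_p = √3.4523 = 1.858%.
At 99.5%, z = 2.576.
VaR = 2.576 × 1.858% = 4.786%; on $100,000,000 that is $4,786,000.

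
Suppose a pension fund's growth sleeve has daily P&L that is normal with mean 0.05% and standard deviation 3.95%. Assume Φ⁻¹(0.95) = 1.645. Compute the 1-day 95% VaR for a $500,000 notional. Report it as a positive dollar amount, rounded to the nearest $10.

VaR = −μ + z·σ = −(0.05%) + 1.645 × 3.95% = 6.448%.
On $500,000: 0.06448 × $500,000 = $32,240.

$32,240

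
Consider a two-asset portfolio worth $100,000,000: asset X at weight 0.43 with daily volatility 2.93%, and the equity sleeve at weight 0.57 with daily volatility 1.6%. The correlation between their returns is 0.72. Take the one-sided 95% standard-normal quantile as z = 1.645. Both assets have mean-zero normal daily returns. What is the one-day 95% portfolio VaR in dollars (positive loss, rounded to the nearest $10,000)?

$3,320,000

σ_p² = 0.43²·2.93² + 0.57²·1.6² + 2·0.72·0.43·0.57·2.93·1.6 = 4.0737 (%²).
σ_p = √4.0737 = 2.018%.
VaR = 1.645 × 2.018% = 3.320%; on $100,000,000 that is $3,320,000.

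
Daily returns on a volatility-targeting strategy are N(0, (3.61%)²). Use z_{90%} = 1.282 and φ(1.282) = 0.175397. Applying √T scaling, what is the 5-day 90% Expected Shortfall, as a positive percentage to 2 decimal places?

14.16%

σ_{5d} = 3.61% × √5 = 8.072%.
ES multiplier = φ(z)/(1−α) = 0.175397/0.1 = 1.754.
ES = 8.072% × 1.754 = 14.158%.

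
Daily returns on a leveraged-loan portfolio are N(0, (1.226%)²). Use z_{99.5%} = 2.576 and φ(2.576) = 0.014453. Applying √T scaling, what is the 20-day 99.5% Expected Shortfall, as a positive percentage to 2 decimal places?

15.85%

σ_{20d} = 1.226% × √20 = 5.483%.
ES multiplier = φ(z)/(1−α) = 0.014453/0.005 = 2.891.
ES = 5.483% × 2.891 = 15.851%.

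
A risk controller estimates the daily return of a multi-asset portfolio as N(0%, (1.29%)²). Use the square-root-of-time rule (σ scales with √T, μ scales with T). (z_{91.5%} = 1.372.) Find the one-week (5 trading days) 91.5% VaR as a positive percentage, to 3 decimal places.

3.958%

σ_{5d} = 1.29% × √5 = 2.885%.
VaR = 1.372 × 2.885% = 3.958%.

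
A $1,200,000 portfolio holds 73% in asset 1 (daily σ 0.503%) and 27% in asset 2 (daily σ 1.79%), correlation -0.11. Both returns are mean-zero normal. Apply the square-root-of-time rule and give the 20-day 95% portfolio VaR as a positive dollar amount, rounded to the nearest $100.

$50,700

σ_p = √(0.73²·0.503² + 0.27²·1.79² + 2·-0.11·0.73·0.27·0.503·1.79) = 0.574%.
σ_{20d} = 0.574% × √20 = 2.567%.
z(95%) = 1.645.
VaR = 1.645 × 2.567% = 4.223%; on $1,200,000 that is $50,676.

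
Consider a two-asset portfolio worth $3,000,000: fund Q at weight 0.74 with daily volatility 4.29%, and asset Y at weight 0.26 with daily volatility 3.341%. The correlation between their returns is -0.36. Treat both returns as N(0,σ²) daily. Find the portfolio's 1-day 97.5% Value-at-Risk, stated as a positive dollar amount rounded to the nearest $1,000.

$175,000

σ_p² = 0.74²·4.29² + 0.26²·3.341² + 2·-0.36·0.74·0.26·4.29·3.341 = 8.8471 (%²).
σ_p = √8.8471 = 2.974%.
At 97.5%, z = 1.960.
VaR = 1.960 × 2.974% = 5.829%; on $3,000,000 that is $174,870.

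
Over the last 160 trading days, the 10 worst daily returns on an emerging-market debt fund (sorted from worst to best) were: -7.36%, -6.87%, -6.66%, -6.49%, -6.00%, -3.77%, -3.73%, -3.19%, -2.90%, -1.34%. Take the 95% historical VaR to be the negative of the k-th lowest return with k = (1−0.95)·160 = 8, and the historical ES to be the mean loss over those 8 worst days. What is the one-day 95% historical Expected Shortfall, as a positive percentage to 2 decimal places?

5.51%

The 8 worst returns sum to -44.07%.
ES = −(-44.07%) / 8 = 5.50875% ≈ 5.51%.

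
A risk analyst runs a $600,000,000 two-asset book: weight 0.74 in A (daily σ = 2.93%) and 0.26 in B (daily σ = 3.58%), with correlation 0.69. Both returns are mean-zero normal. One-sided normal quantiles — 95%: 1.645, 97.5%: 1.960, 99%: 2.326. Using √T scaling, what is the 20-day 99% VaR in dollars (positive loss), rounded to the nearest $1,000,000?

$180,000,000

σ_p = √(0.74²·2.93² + 0.26²·3.58² + 2·0.69·0.74·0.26·2.93·3.58) = 2.890%.
σ_{20d} = 2.890% × √20 = 12.924%.
VaR = 2.326 × 12.924% = 30.061%; on $600,000,000 that is $180,366,000.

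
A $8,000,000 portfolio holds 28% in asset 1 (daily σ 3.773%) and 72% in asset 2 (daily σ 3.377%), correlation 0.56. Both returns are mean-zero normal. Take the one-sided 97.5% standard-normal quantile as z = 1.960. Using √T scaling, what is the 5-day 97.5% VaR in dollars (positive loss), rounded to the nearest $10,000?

σ_p = √(0.28²·3.773² + 0.72²·3.377² + 2·0.56·0.28·0.72·3.773·3.377) = 3.147%.
σ_{5d} = 3.147% × √5 = 7.037%.
VaR = 1.960 × 7.037% = 13.793%; on $8,000,000 that is $1,103,440.

$1,100,000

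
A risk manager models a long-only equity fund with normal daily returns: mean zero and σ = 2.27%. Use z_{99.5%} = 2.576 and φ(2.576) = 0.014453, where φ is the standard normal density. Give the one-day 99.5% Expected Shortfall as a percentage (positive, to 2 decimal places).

6.56%

Tail multiplier: φ(z)/(1−α) = 0.014453 / 0.005 = 2.891.
ES = 2.27% × 2.891 = 6.563%.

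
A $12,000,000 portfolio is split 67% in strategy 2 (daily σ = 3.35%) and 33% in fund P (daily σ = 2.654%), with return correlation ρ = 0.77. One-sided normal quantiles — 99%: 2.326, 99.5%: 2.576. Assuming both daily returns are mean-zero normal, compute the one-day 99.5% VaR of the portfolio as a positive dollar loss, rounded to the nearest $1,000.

σ_p² = 0.67²·3.35² + 0.33²·2.654² + 2·0.77·0.67·0.33·3.35·2.654 = 8.8321 (%²).
σ_p = √8.8321 = 2.972%.
VaR = 2.576 × 2.972% = 7.656%; on $12,000,000 that is $918,720.

$919,000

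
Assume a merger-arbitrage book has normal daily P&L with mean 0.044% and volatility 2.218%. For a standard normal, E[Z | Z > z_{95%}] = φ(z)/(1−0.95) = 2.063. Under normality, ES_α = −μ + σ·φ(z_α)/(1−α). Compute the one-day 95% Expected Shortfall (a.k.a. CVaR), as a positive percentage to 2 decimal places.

4.53%

ES = −(0.044%) + 2.218% × 2.063 = 4.532%.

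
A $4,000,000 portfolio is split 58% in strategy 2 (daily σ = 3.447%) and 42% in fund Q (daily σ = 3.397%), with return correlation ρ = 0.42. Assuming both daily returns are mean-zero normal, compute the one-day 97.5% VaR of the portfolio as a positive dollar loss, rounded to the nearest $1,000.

σ_p² = 0.58²·3.447² + 0.42²·3.397² + 2·0.42·0.58·0.42·3.447·3.397 = 8.4287 (%²).
σ_p = √8.4287 = 2.903%.
At 97.5%, z = 1.960.
VaR = 1.960 × 2.903% = 5.690%; on $4,000,000 that is $227,600.

$228,000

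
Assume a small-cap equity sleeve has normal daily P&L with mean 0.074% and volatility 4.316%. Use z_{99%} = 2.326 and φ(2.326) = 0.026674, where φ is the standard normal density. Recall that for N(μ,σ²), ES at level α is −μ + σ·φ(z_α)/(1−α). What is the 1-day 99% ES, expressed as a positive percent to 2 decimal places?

Tail multiplier: φ(z)/(1−α) = 0.026674 / 0.01 = 2.667.
ES = −(0.074%) + 4.316% × 2.667 = 11.437%.

11.44%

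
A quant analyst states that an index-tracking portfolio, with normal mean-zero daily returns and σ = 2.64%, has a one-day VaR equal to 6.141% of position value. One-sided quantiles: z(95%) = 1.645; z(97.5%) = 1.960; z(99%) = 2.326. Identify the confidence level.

Implied z = VaR/σ = 6.141 / 2.64 = 2.326.
This matches z(99%) = 2.326.

99%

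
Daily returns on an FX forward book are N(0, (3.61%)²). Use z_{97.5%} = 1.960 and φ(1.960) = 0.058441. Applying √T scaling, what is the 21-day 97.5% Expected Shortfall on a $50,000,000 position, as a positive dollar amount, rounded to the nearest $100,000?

σ_{21d} = 3.61% × √21 = 16.543%.
ES multiplier = φ(z)/(1−α) = 0.058441/0.025 = 2.338.
ES = 16.543% × 2.338 = 38.678%; on $50,000,000: $19,339,000.

$19,300,000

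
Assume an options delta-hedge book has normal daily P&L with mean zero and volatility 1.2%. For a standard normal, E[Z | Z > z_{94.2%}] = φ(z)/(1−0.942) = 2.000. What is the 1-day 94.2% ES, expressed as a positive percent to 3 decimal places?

ES = 1.2% × 2.000 = 2.400%.

2.400%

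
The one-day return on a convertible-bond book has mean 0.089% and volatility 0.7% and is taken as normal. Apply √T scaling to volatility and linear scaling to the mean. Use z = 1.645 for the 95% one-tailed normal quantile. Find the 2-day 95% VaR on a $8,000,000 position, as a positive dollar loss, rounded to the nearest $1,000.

σ_{2d} = 0.7% × √2 = 0.990%; μ_{2d} = 2 × 0.089% = 0.178%.
VaR = −(0.178%) + 1.645 × 0.990% = 1.451%.
On $8,000,000: 0.01451 × $8,000,000 = $116,080.

$116,000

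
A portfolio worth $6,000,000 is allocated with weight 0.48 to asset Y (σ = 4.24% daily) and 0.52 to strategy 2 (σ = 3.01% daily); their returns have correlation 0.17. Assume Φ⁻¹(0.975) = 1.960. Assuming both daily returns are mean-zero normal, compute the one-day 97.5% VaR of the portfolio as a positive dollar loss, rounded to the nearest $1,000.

$326,000

σ_p² = 0.48²·4.24² + 0.52²·3.01² + 2·0.17·0.48·0.52·4.24·3.01 = 7.6750 (%²).
σ_p = √7.6750 = 2.770%.
VaR = 1.960 × 2.770% = 5.429%; on $6,000,000 that is $325,740.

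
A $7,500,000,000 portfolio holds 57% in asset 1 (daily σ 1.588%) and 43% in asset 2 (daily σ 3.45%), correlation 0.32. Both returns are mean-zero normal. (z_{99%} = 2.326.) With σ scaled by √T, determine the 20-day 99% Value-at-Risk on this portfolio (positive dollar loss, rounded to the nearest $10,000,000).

$1,540,000,000

σ_p = √(0.57²·1.588² + 0.43²·3.45² + 2·0.32·0.57·0.43·1.588·3.45) = 1.970%.
σ_{20d} = 1.970% × √20 = 8.810%.
VaR = 2.326 × 8.810% = 20.492%; on $7,500,000,000 that is $1,536,900,000.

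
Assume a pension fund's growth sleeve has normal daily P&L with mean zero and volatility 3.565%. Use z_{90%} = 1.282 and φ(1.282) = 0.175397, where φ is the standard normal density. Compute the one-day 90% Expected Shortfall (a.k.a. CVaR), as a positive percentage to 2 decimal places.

6.25%

Tail multiplier: φ(z)/(1−α) = 0.175397 / 0.1 = 1.754.
ES = 3.565% × 1.754 = 6.253%.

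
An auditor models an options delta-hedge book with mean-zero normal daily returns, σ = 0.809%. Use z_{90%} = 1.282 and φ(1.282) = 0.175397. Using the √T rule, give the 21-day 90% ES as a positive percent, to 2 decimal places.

σ_{21d} = 0.809% × √21 = 3.707%.
ES multiplier = φ(z)/(1−α) = 0.175397/0.1 = 1.754.
ES = 3.707% × 1.754 = 6.502%.

6.50%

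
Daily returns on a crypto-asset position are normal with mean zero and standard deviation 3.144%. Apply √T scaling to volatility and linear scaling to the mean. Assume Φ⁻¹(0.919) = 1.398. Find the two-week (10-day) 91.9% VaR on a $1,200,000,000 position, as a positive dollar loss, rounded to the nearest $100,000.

σ_{10d} = 3.144% × √10 = 9.942%.
VaR = 1.398 × 9.942% = 13.899%.
On $1,200,000,000: 0.13899 × $1,200,000,000 = $166,788,000.

$166,800,000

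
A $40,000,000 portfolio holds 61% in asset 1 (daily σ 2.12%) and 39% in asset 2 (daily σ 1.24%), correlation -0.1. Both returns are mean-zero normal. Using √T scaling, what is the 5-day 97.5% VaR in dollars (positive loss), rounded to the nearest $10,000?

$2,340,000

σ_p = √(0.61²·2.12² + 0.39²·1.24² + 2·-0.1·0.61·0.39·2.12·1.24) = 1.335%.
σ_{5d} = 1.335% × √5 = 2.985%.
z(97.5%) = 1.960.
VaR = 1.960 × 2.985% = 5.851%; on $40,000,000 that is $2,340,400.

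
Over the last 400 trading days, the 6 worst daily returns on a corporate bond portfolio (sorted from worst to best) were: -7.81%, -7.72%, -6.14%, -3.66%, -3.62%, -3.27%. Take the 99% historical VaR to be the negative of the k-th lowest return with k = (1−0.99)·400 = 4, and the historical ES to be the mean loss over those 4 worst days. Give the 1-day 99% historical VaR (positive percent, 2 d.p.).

3.66%

k = 4; the 4th lowest return is -3.66%, so VaR = 3.66%.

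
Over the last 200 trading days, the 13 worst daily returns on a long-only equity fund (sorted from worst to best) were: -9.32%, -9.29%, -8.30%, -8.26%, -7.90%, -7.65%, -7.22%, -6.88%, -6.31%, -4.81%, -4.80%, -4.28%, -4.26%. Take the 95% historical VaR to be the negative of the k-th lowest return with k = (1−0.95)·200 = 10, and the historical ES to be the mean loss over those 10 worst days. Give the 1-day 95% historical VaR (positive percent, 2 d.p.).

k = 10; the 10th lowest return is -4.81%, so VaR = 4.81%.

4.81%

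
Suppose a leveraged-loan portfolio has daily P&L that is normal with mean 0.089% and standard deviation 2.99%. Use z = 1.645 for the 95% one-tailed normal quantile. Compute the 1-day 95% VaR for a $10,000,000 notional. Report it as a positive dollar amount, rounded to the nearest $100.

VaR = −μ + z·σ = −(0.089%) + 1.645 × 2.99% = 4.830%.
On $10,000,000: 0.04830 × $10,000,000 = $483,000.

$483,000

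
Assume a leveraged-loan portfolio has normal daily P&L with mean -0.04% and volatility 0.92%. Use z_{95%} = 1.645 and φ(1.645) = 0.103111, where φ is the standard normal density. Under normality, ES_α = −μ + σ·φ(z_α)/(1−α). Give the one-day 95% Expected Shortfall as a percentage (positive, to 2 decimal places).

1.94%

Tail multiplier: φ(z)/(1−α) = 0.103111 / 0.05 = 2.062.
ES = −(-0.04%) + 0.92% × 2.062 = 1.937%.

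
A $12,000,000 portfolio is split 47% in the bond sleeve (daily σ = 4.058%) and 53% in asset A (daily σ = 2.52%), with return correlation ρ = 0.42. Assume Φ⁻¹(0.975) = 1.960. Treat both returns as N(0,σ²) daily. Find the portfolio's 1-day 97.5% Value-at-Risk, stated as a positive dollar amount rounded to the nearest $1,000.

$647,000

σ_p² = 0.47²·4.058² + 0.53²·2.52² + 2·0.42·0.47·0.53·4.058·2.52 = 7.5612 (%²).
σ_p = √7.5612 = 2.750%.
VaR = 1.960 × 2.750% = 5.390%; on $12,000,000 that is $646,800.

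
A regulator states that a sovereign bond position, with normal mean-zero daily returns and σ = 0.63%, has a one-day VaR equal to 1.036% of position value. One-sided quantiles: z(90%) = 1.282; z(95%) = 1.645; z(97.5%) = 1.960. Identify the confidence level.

Implied z = VaR/σ = 1.036 / 0.63 = 1.644.
This matches z(95%) = 1.645.

95%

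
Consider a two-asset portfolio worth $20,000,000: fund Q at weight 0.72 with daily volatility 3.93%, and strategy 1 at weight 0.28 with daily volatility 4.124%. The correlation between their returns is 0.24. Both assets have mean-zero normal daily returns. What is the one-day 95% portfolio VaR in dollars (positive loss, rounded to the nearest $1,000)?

σ_p² = 0.72²·3.93² + 0.28²·4.124² + 2·0.24·0.72·0.28·3.93·4.124 = 10.9084 (%²).
σ_p = √10.9084 = 3.303%.
At 95%, z = 1.645.
VaR = 1.645 × 3.303% = 5.433%; on $20,000,000 that is $1,086,600.

$1,087,000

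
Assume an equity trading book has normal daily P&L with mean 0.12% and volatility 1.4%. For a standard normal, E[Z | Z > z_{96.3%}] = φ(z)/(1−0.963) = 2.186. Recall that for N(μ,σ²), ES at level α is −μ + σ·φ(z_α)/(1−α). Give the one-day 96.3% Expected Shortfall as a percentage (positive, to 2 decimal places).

ES = −(0.12%) + 1.4% × 2.186 = 2.940%.

2.94%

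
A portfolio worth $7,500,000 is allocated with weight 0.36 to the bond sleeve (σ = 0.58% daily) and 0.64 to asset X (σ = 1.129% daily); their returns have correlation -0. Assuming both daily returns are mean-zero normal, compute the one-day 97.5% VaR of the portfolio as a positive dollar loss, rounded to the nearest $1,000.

σ_p² = 0.36²·0.58² + 0.64²·1.129² + 2·-0·0.36·0.64·0.58·1.129 = 0.5657 (%²).
σ_p = √0.5657 = 0.752%.
At 97.5%, z = 1.960.
VaR = 1.960 × 0.752% = 1.474%; on $7,500,000 that is $110,550.

$111,000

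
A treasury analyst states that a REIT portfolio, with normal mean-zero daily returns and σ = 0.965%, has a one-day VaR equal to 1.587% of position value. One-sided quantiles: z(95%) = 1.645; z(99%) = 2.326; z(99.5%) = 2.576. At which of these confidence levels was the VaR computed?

Implied z = VaR/σ = 1.587 / 0.965 = 1.645.
This matches z(95%) = 1.645.

95%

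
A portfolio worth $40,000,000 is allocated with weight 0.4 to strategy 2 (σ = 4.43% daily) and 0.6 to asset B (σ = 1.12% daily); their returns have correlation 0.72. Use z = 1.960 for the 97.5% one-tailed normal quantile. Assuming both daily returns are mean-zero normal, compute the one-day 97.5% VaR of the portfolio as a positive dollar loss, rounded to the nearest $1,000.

$1,806,000

σ_p² = 0.4²·4.43² + 0.6²·1.12² + 2·0.72·0.4·0.6·4.43·1.12 = 5.3063 (%²).
σ_p = √5.3063 = 2.304%.
VaR = 1.960 × 2.304% = 4.516%; on $40,000,000 that is $1,806,400.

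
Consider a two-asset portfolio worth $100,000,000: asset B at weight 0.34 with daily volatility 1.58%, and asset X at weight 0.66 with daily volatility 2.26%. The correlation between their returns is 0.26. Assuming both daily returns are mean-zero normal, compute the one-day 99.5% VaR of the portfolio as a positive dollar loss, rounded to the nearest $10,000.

$4,410,000

σ_p² = 0.34²·1.58² + 0.66²·2.26² + 2·0.26·0.34·0.66·1.58·2.26 = 2.9301 (%²).
σ_p = √2.9301 = 1.712%.
At 99.5%, z = 2.576.
VaR = 2.576 × 1.712% = 4.410%; on $100,000,000 that is $4,410,000.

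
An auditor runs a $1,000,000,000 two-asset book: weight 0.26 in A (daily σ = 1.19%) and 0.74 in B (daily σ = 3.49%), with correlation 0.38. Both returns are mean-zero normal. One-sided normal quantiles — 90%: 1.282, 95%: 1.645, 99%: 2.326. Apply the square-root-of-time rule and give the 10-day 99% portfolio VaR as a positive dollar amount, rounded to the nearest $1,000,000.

σ_p = √(0.26²·1.19² + 0.74²·3.49² + 2·0.38·0.26·0.74·1.19·3.49) = 2.715%.
σ_{10d} = 2.715% × √10 = 8.586%.
VaR = 2.326 × 8.586% = 19.971%; on $1,000,000,000 that is $199,710,000.

$200,000,000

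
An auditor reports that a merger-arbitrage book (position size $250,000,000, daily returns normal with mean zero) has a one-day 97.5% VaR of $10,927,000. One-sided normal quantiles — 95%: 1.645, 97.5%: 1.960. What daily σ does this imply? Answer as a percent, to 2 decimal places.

2.23%

VaR as a fraction: $10,927,000 / $250,000,000 = 4.371%.
σ = VaR / z = 4.371% / 1.960 = 2.230%.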